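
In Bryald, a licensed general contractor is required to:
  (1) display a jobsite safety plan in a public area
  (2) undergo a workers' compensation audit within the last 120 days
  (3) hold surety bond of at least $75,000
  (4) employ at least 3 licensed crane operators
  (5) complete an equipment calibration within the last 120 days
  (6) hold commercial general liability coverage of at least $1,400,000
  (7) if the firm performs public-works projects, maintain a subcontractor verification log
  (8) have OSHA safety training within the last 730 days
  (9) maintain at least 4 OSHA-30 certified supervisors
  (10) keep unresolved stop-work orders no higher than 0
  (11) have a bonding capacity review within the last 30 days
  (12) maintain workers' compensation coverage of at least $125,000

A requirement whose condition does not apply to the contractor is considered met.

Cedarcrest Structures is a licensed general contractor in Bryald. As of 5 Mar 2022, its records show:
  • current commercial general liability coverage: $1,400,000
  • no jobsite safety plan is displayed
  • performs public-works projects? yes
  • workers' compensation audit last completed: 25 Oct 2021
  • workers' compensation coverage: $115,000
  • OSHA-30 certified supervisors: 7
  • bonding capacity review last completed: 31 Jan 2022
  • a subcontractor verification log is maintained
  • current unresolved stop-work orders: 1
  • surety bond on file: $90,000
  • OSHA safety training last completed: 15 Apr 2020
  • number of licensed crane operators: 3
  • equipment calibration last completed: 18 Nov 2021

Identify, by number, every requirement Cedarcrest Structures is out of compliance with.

1. jobsite safety plan absent → not met
2. workers' compensation audit 131 days ago vs limit 120 → not met
3. surety bond $90,000 ≥ $75,000 → met
4. licensed crane operators 3 ≥ 3 → met
5. equipment calibration 107 days ago vs limit 120 → met
6. commercial general liability coverage $1,400,000 ≥ $1,400,000 → met
7. condition 'performs public-works projects' holds; subcontractor verification log present → met
8. OSHA safety training 689 days ago vs limit 730 → met
9. OSHA-30 certified supervisors 7 ≥ 4 → met
10. unresolved stop-work orders 1 > 0 → not met
11. bonding capacity review 33 days ago vs limit 30 → not met
12. workers' compensation coverage $115,000 < $125,000 → not met
Not met: 1, 2, 10, 11, 12

1, 2, 10, 11, 12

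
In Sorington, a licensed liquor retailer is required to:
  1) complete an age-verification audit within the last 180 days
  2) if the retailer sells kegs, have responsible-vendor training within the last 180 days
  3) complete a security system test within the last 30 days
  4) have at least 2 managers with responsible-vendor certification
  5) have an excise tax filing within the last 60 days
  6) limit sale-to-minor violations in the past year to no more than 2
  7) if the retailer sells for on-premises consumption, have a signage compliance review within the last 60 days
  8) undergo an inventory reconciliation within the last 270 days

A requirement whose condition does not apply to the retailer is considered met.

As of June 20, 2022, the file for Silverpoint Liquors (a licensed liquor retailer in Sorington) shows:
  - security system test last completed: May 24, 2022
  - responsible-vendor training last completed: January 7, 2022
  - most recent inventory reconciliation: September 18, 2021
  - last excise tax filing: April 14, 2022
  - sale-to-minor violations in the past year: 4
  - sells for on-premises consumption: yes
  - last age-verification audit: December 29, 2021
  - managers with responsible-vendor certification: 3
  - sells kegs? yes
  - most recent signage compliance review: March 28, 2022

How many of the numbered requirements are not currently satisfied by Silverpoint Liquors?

1. age-verification audit 173 days ago vs limit 180 → met
2. condition 'sells kegs' holds; responsible-vendor training 164 days ago vs limit 180 → met
3. security system test 27 days ago vs limit 30 → met
4. managers with responsible-vendor certification 3 ≥ 2 → met
5. excise tax filing 67 days ago vs limit 60 → not met
6. sale-to-minor violations in the past year 4 > 2 → not met
7. condition 'sells for on-premises consumption' holds; signage compliance review 84 days ago vs limit 60 → not met
8. inventory reconciliation 275 days ago vs limit 270 → not met
Not met: 4 of 8

4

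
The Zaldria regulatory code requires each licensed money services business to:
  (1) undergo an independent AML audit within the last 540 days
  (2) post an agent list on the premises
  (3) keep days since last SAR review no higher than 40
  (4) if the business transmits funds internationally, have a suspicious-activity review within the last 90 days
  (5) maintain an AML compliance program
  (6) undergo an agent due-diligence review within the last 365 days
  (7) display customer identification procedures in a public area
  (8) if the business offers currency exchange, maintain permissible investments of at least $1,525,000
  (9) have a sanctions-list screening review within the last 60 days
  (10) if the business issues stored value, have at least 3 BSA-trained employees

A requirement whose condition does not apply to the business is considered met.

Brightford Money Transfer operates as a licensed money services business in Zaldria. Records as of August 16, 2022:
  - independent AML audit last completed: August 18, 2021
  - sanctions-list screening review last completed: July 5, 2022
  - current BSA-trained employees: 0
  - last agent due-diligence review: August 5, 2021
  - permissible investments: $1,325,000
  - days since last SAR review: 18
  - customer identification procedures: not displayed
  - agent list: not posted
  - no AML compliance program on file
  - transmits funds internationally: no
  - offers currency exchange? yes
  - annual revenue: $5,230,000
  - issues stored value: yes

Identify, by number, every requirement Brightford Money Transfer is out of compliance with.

2, 5, 6, 7, 8, 10

1. independent AML audit 363 days ago vs limit 540 → met
2. agent list absent → not met
3. days since last SAR review 18 ≤ 40 → met
4. condition 'transmits funds internationally' does not hold → requirement n/a → met
5. AML compliance program absent → not met
6. agent due-diligence review 376 days ago vs limit 365 → not met
7. customer identification procedures absent → not met
8. condition 'offers currency exchange' holds; permissible investments $1,325,000 < $1,525,000 → not met
9. sanctions-list screening review 42 days ago vs limit 60 → met
10. condition 'issues stored value' holds; BSA-trained employees 0 < 3 → not met
Not met: 2, 5, 6, 7, 8, 10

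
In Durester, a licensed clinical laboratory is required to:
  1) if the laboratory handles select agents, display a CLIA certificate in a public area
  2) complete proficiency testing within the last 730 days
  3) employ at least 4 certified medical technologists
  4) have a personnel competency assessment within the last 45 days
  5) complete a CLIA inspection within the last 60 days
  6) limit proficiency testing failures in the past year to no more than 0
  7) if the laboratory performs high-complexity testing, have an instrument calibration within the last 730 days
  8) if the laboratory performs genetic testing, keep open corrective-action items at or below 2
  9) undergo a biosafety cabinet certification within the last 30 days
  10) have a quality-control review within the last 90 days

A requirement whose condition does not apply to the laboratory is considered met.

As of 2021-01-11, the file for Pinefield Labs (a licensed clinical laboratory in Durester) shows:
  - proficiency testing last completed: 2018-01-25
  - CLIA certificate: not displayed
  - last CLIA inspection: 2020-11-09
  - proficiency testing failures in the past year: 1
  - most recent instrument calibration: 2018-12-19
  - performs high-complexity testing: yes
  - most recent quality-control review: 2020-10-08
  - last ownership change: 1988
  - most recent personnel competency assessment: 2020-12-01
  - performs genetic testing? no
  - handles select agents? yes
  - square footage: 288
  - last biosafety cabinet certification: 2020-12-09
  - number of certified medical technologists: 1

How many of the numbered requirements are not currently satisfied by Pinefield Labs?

8

1. condition 'handles select agents' holds; CLIA certificate absent → not met
2. proficiency testing 1082 days ago vs limit 730 → not met
3. certified medical technologists 1 < 4 → not met
4. personnel competency assessment 41 days ago vs limit 45 → met
5. CLIA inspection 63 days ago vs limit 60 → not met
6. proficiency testing failures in the past year 1 > 0 → not met
7. condition 'performs high-complexity testing' holds; instrument calibration 754 days ago vs limit 730 → not met
8. condition 'performs genetic testing' does not hold → requirement n/a → met
9. biosafety cabinet certification 33 days ago vs limit 30 → not met
10. quality-control review 95 days ago vs limit 90 → not met
Not met: 8 of 10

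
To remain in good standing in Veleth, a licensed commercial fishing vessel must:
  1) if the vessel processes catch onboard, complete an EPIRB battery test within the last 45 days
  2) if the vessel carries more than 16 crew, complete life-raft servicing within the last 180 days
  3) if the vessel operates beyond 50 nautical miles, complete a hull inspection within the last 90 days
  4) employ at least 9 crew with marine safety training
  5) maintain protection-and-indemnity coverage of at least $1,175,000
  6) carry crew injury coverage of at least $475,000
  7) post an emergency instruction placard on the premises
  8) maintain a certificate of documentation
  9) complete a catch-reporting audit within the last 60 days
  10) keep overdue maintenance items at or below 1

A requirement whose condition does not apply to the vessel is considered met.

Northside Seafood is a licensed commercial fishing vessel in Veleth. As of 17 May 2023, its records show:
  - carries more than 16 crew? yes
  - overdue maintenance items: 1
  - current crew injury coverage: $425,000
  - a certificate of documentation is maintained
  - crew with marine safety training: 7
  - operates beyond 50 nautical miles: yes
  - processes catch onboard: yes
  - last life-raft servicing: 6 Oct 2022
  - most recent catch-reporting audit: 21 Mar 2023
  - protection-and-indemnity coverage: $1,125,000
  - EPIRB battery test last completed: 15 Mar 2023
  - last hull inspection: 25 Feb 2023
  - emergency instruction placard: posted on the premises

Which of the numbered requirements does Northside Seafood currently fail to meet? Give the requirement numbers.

1, 2, 4, 5, 6

1. condition 'processes catch onboard' holds; EPIRB battery test 63 days ago vs limit 45 → not met
2. condition 'carries more than 16 crew' holds; life-raft servicing 223 days ago vs limit 180 → not met
3. condition 'operates beyond 50 nautical miles' holds; hull inspection 81 days ago vs limit 90 → met
4. crew with marine safety training 7 < 9 → not met
5. protection-and-indemnity coverage $1,125,000 < $1,175,000 → not met
6. crew injury coverage $425,000 < $475,000 → not met
7. emergency instruction placard present → met
8. certificate of documentation present → met
9. catch-reporting audit 57 days ago vs limit 60 → met
10. overdue maintenance items 1 ≤ 1 → met
Not met: 1, 2, 4, 5, 6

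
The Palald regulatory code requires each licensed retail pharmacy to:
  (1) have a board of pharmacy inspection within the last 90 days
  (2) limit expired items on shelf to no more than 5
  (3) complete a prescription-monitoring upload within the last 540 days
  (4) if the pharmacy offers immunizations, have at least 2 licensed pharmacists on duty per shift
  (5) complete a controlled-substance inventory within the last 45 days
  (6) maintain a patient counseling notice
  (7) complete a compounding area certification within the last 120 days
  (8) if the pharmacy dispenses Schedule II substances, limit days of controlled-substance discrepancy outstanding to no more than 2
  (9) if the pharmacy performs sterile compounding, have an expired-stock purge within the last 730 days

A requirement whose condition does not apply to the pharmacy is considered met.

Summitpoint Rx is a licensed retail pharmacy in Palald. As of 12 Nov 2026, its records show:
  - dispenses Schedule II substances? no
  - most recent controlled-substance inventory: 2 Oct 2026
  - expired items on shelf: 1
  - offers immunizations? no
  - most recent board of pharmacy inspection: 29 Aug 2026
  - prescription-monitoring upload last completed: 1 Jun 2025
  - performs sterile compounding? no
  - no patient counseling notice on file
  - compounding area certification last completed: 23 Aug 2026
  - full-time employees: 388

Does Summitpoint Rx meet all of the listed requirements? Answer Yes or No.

No

1. board of pharmacy inspection 75 days ago vs limit 90 → met
2. expired items on shelf 1 ≤ 5 → met
3. prescription-monitoring upload 529 days ago vs limit 540 → met
4. condition 'offers immunizations' does not hold → requirement n/a → met
5. controlled-substance inventory 41 days ago vs limit 45 → met
6. patient counseling notice absent → not met
7. compounding area certification 81 days ago vs limit 120 → met
8. condition 'dispenses Schedule II substances' does not hold → requirement n/a → met
9. condition 'performs sterile compounding' does not hold → requirement n/a → met
Not met: 6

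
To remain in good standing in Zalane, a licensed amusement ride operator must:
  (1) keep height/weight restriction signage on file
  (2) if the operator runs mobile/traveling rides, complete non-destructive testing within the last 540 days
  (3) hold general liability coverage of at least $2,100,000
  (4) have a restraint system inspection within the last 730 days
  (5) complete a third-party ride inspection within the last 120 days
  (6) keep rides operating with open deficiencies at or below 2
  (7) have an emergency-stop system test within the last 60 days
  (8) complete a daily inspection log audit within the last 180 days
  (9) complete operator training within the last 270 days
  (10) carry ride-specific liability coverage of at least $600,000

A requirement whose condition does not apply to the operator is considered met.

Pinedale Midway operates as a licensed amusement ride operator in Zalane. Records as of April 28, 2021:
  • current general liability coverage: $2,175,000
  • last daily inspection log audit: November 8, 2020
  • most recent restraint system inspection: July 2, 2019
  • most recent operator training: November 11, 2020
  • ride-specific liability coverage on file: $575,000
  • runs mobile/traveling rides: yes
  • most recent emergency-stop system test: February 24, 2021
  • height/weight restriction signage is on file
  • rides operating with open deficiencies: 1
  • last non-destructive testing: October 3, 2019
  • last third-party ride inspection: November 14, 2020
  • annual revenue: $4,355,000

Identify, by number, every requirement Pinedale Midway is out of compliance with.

2, 5, 7, 10

1. height/weight restriction signage present → met
2. condition 'runs mobile/traveling rides' holds; non-destructive testing 573 days ago vs limit 540 → not met
3. general liability coverage $2,175,000 ≥ $2,100,000 → met
4. restraint system inspection 666 days ago vs limit 730 → met
5. third-party ride inspection 165 days ago vs limit 120 → not met
6. rides operating with open deficiencies 1 ≤ 2 → met
7. emergency-stop system test 63 days ago vs limit 60 → not met
8. daily inspection log audit 171 days ago vs limit 180 → met
9. operator training 168 days ago vs limit 270 → met
10. ride-specific liability coverage $575,000 < $600,000 → not met
Not met: 2, 5, 7, 10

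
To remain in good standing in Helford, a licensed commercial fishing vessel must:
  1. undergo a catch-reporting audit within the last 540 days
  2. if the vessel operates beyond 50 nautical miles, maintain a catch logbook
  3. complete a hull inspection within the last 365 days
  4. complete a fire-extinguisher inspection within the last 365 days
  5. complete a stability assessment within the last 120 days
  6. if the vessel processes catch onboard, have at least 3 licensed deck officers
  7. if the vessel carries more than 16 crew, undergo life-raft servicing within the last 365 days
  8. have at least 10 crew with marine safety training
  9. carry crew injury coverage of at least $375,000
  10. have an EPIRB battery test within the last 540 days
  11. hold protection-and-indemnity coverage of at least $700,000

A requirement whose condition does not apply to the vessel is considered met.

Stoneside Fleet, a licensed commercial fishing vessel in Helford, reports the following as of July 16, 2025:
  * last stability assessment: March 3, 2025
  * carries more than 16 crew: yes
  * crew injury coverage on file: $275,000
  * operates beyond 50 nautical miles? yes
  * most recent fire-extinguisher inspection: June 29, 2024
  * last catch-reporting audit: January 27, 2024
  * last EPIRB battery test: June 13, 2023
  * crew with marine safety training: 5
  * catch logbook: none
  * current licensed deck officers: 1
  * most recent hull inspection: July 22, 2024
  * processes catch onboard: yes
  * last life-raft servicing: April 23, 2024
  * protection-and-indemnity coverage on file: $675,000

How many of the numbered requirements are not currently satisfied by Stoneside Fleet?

9

1. catch-reporting audit 536 days ago vs limit 540 → met
2. condition 'operates beyond 50 nautical miles' holds; catch logbook absent → not met
3. hull inspection 359 days ago vs limit 365 → met
4. fire-extinguisher inspection 382 days ago vs limit 365 → not met
5. stability assessment 135 days ago vs limit 120 → not met
6. condition 'processes catch onboard' holds; licensed deck officers 1 < 3 → not met
7. condition 'carries more than 16 crew' holds; life-raft servicing 449 days ago vs limit 365 → not met
8. crew with marine safety training 5 < 10 → not met
9. crew injury coverage $275,000 < $375,000 → not met
10. EPIRB battery test 764 days ago vs limit 540 → not met
11. protection-and-indemnity coverage $675,000 < $700,000 → not met
Not met: 9 of 11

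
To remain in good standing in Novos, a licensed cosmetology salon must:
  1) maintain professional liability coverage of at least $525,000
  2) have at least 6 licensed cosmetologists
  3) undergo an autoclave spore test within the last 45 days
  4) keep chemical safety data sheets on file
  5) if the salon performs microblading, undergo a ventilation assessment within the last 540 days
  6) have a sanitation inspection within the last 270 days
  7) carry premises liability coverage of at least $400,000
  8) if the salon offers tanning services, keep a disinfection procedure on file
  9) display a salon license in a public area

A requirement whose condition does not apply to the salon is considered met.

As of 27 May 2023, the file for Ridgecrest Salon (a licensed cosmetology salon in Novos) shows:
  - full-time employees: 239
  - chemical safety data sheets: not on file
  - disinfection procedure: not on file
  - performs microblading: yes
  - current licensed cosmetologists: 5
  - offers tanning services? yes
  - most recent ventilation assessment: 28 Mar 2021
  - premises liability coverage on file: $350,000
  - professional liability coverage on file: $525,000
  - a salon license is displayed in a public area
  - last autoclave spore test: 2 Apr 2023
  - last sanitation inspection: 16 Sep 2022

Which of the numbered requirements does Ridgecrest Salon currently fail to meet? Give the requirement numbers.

2, 3, 4, 5, 7, 8

1. professional liability coverage $525,000 ≥ $525,000 → met
2. licensed cosmetologists 5 < 6 → not met
3. autoclave spore test 55 days ago vs limit 45 → not met
4. chemical safety data sheets absent → not met
5. condition 'performs microblading' holds; ventilation assessment 790 days ago vs limit 540 → not met
6. sanitation inspection 253 days ago vs limit 270 → met
7. premises liability coverage $350,000 < $400,000 → not met
8. condition 'offers tanning services' holds; disinfection procedure absent → not met
9. salon license present → met
Not met: 2, 3, 4, 5, 7, 8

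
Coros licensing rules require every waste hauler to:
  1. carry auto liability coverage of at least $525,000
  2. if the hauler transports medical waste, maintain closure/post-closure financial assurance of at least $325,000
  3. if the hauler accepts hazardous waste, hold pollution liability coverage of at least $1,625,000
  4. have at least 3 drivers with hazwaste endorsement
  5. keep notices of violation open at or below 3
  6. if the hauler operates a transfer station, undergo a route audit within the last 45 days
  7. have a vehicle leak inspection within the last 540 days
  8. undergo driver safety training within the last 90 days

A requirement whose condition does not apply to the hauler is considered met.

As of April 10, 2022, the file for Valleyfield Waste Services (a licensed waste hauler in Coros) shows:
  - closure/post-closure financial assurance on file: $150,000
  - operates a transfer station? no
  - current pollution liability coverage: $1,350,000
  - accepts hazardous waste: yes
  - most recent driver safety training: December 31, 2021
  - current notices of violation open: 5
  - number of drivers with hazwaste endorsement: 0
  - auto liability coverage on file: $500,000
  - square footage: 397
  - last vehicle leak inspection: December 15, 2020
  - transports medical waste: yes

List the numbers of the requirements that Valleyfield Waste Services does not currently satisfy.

1, 2, 3, 4, 5, 8

1. auto liability coverage $500,000 < $525,000 → not met
2. condition 'transports medical waste' holds; closure/post-closure financial assurance $150,000 < $325,000 → not met
3. condition 'accepts hazardous waste' holds; pollution liability coverage $1,350,000 < $1,625,000 → not met
4. drivers with hazwaste endorsement 0 < 3 → not met
5. notices of violation open 5 > 3 → not met
6. condition 'operates a transfer station' does not hold → requirement n/a → met
7. vehicle leak inspection 481 days ago vs limit 540 → met
8. driver safety training 100 days ago vs limit 90 → not met
Not met: 1, 2, 3, 4, 5, 8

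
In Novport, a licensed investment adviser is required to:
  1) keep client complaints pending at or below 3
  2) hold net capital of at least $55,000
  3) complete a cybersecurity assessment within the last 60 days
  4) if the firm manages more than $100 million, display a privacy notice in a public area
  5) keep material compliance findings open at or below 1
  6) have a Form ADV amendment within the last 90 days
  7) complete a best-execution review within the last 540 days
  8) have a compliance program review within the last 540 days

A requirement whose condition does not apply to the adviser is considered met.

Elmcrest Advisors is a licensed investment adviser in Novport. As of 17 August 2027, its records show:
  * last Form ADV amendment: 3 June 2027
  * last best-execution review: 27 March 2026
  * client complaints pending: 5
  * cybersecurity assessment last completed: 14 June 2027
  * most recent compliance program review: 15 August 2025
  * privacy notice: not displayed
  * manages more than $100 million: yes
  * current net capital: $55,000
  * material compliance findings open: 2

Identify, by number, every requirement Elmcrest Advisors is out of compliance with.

1. client complaints pending 5 > 3 → not met
2. net capital $55,000 ≥ $55,000 → met
3. cybersecurity assessment 64 days ago vs limit 60 → not met
4. condition 'manages more than $100 million' holds; privacy notice absent → not met
5. material compliance findings open 2 > 1 → not met
6. Form ADV amendment 75 days ago vs limit 90 → met
7. best-execution review 508 days ago vs limit 540 → met
8. compliance program review 732 days ago vs limit 540 → not met
Not met: 1, 3, 4, 5, 8

1, 3, 4, 5, 8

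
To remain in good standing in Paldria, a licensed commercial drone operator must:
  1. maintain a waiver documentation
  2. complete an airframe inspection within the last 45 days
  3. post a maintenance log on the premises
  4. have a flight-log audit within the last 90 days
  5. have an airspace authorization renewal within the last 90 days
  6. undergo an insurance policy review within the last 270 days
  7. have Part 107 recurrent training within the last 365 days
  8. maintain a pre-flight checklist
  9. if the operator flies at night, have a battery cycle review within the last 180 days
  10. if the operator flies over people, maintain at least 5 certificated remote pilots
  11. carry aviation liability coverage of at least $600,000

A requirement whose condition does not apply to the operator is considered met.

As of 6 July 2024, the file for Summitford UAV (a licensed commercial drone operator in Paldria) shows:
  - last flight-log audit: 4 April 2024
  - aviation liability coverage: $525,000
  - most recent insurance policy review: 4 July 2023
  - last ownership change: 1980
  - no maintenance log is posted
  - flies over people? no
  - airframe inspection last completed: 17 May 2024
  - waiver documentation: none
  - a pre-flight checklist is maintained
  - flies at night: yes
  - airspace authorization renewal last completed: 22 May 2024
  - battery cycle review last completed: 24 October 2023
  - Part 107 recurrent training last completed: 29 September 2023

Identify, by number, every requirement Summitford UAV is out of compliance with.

1, 2, 3, 4, 6, 9, 11

1. waiver documentation absent → not met
2. airframe inspection 50 days ago vs limit 45 → not met
3. maintenance log absent → not met
4. flight-log audit 93 days ago vs limit 90 → not met
5. airspace authorization renewal 45 days ago vs limit 90 → met
6. insurance policy review 368 days ago vs limit 270 → not met
7. Part 107 recurrent training 281 days ago vs limit 365 → met
8. pre-flight checklist present → met
9. condition 'flies at night' holds; battery cycle review 256 days ago vs limit 180 → not met
10. condition 'flies over people' does not hold → requirement n/a → met
11. aviation liability coverage $525,000 < $600,000 → not met
Not met: 1, 2, 3, 4, 6, 9, 11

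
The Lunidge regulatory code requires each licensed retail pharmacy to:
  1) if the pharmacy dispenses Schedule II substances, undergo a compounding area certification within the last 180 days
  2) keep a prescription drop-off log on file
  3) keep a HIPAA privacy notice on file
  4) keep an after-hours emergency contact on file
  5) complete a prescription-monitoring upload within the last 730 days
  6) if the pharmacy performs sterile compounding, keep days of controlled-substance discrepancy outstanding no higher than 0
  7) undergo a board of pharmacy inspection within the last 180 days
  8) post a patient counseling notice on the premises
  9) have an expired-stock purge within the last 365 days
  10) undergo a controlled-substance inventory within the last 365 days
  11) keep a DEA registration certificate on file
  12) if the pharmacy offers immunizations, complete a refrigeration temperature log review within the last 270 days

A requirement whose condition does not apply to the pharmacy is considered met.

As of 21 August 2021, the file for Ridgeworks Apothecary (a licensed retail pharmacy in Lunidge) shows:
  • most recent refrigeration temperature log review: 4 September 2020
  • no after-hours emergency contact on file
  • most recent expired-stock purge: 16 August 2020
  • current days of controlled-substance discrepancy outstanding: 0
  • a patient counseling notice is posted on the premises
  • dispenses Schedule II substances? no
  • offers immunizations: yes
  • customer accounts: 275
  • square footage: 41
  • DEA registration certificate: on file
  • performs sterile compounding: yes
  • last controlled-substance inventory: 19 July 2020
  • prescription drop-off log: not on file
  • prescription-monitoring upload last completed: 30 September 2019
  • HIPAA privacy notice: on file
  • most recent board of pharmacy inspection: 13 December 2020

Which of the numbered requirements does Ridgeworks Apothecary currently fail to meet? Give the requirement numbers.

2, 4, 7, 9, 10, 12

1. condition 'dispenses Schedule II substances' does not hold → requirement n/a → met
2. prescription drop-off log absent → not met
3. HIPAA privacy notice present → met
4. after-hours emergency contact absent → not met
5. prescription-monitoring upload 691 days ago vs limit 730 → met
6. condition 'performs sterile compounding' holds; days of controlled-substance discrepancy outstanding 0 ≤ 0 → met
7. board of pharmacy inspection 251 days ago vs limit 180 → not met
8. patient counseling notice present → met
9. expired-stock purge 370 days ago vs limit 365 → not met
10. controlled-substance inventory 398 days ago vs limit 365 → not met
11. DEA registration certificate present → met
12. condition 'offers immunizations' holds; refrigeration temperature log review 351 days ago vs limit 270 → not met
Not met: 2, 4, 7, 9, 10, 12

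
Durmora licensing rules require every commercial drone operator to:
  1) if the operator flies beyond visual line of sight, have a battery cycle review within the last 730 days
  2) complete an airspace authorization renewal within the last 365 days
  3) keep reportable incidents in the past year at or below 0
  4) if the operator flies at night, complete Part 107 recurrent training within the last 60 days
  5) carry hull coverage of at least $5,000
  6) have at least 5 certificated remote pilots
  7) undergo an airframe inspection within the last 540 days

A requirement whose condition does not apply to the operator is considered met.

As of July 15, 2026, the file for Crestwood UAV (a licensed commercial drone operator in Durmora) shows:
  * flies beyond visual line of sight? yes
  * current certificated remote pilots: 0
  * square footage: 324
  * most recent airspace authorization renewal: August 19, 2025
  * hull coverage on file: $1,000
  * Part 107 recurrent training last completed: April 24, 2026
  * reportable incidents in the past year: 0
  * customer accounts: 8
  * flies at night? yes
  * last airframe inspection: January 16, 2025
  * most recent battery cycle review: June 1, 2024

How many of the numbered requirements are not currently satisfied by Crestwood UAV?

5

1. condition 'flies beyond visual line of sight' holds; battery cycle review 774 days ago vs limit 730 → not met
2. airspace authorization renewal 330 days ago vs limit 365 → met
3. reportable incidents in the past year 0 ≤ 0 → met
4. condition 'flies at night' holds; Part 107 recurrent training 82 days ago vs limit 60 → not met
5. hull coverage $1,000 < $5,000 → not met
6. certificated remote pilots 0 < 5 → not met
7. airframe inspection 545 days ago vs limit 540 → not met
Not met: 5 of 7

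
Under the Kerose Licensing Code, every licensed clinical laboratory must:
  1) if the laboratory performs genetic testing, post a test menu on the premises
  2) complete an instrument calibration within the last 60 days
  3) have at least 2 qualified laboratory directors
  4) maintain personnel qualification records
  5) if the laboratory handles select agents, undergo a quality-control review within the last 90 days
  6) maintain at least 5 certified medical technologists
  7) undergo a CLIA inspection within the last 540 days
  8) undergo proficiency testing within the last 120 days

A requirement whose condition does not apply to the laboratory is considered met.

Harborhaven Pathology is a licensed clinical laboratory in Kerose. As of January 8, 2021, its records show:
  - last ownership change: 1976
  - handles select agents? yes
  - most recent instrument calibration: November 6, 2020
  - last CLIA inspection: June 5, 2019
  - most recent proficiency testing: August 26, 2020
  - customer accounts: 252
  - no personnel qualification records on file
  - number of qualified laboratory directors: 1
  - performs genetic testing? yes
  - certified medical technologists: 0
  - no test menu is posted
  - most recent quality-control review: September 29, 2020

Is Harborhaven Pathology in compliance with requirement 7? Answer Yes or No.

7. CLIA inspection 583 days ago vs limit 540 → not met

No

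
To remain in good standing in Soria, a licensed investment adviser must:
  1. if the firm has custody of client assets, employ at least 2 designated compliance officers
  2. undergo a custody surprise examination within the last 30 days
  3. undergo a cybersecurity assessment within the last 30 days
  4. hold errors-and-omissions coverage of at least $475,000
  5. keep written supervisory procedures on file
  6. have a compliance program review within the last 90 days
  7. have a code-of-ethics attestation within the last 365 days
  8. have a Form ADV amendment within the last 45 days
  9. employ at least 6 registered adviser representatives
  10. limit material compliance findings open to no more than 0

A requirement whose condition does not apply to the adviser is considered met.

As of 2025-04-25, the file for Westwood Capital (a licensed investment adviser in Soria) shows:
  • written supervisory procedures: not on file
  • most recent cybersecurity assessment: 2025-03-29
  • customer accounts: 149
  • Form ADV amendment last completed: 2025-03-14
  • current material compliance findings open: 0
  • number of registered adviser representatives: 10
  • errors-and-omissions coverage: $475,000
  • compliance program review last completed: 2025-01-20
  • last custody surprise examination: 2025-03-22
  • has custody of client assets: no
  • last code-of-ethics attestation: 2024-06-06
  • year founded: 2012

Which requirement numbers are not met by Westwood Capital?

2, 5, 6

1. condition 'has custody of client assets' does not hold → requirement n/a → met
2. custody surprise examination 34 days ago vs limit 30 → not met
3. cybersecurity assessment 27 days ago vs limit 30 → met
4. errors-and-omissions coverage $475,000 ≥ $475,000 → met
5. written supervisory procedures absent → not met
6. compliance program review 95 days ago vs limit 90 → not met
7. code-of-ethics attestation 323 days ago vs limit 365 → met
8. Form ADV amendment 42 days ago vs limit 45 → met
9. registered adviser representatives 10 ≥ 6 → met
10. material compliance findings open 0 ≤ 0 → met
Not met: 2, 5, 6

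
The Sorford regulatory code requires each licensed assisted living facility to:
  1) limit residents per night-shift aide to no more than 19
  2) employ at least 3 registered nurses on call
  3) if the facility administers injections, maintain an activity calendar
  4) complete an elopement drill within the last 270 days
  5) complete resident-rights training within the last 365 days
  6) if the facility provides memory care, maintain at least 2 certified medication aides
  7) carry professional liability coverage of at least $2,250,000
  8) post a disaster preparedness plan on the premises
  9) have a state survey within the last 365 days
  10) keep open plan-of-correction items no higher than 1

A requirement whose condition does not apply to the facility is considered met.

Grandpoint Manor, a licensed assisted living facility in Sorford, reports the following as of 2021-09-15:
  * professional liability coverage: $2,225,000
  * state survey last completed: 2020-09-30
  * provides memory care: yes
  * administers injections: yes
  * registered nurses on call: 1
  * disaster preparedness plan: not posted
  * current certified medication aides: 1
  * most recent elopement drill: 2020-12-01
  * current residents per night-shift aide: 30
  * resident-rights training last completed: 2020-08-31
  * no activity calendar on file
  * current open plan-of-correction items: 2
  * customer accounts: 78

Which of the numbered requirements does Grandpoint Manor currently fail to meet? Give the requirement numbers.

1. residents per night-shift aide 30 > 19 → not met
2. registered nurses on call 1 < 3 → not met
3. condition 'administers injections' holds; activity calendar absent → not met
4. elopement drill 288 days ago vs limit 270 → not met
5. resident-rights training 380 days ago vs limit 365 → not met
6. condition 'provides memory care' holds; certified medication aides 1 < 2 → not met
7. professional liability coverage $2,225,000 < $2,250,000 → not met
8. disaster preparedness plan absent → not met
9. state survey 350 days ago vs limit 365 → met
10. open plan-of-correction items 2 > 1 → not met
Not met: 1, 2, 3, 4, 5, 6, 7, 8, 10

1, 2, 3, 4, 5, 6, 7, 8, 10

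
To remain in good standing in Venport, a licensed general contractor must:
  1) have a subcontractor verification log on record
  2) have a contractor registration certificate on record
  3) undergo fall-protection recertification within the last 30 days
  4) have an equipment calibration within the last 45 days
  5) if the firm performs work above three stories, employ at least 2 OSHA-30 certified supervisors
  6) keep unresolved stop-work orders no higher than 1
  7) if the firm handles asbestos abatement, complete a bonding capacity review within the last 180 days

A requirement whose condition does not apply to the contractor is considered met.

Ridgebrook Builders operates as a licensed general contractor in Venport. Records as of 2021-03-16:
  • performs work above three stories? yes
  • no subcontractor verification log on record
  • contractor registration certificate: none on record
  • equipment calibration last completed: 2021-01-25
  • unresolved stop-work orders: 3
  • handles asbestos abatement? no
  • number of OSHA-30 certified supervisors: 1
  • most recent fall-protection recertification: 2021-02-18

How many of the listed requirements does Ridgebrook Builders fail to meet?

5

1. subcontractor verification log absent → not met
2. contractor registration certificate absent → not met
3. fall-protection recertification 26 days ago vs limit 30 → met
4. equipment calibration 50 days ago vs limit 45 → not met
5. condition 'performs work above three stories' holds; OSHA-30 certified supervisors 1 < 2 → not met
6. unresolved stop-work orders 3 > 1 → not met
7. condition 'handles asbestos abatement' does not hold → requirement n/a → met
Not met: 5 of 7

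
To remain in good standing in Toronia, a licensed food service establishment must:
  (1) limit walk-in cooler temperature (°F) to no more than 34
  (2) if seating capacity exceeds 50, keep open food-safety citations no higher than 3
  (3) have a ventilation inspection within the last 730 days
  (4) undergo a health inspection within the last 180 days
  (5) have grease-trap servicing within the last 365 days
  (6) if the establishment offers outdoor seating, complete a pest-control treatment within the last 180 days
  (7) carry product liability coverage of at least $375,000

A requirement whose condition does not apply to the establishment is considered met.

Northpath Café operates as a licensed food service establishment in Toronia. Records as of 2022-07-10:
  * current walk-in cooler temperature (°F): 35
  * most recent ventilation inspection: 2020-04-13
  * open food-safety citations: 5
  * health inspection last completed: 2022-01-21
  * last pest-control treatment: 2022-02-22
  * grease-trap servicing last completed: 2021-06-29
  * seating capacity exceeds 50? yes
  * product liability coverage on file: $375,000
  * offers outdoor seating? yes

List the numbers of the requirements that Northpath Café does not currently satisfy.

1, 2, 3, 5

1. walk-in cooler temperature (°F) 35 > 34 → not met
2. condition 'seating capacity exceeds 50' holds; open food-safety citations 5 > 3 → not met
3. ventilation inspection 818 days ago vs limit 730 → not met
4. health inspection 170 days ago vs limit 180 → met
5. grease-trap servicing 376 days ago vs limit 365 → not met
6. condition 'offers outdoor seating' holds; pest-control treatment 138 days ago vs limit 180 → met
7. product liability coverage $375,000 ≥ $375,000 → met
Not met: 1, 2, 3, 5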